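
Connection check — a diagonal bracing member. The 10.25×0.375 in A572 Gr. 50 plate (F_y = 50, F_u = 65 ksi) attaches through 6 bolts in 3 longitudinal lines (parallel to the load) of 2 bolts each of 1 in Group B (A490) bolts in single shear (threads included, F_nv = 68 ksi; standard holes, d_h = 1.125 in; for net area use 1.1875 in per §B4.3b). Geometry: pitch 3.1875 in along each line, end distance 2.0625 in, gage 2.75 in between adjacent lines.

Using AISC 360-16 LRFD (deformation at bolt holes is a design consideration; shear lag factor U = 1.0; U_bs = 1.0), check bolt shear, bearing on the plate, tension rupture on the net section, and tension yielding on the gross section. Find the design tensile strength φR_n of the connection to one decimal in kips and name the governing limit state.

Bolt shear: A_b = π(1)²/4 = 0.7854 in². φR_n = 0.75 × 68 × 0.7854 × 6 × 1 = 240.3 kips.
Bearing (0.375 in plate, F_u = 65 ksi): end bolts L_c = 2.0625 − 1.125/2 = 1.5, R_n = min(1.2×1.5×0.375×65, 2.4×1×0.375×65) = 43.875 kips/bolt; interior L_c = 3.1875 − 1.125 = 2.0625, R_n = 58.5 kips/bolt. φR_n = 0.75 × (3×43.875 + 3×58.5) = 230.3 kips.
Tension rupture (net): A_n = (10.25 − 3×1.1875)×0.375 = 2.5078 in² (U = 1.0, A_e = A_n). φR_n = 0.75 × 65 × 2.5078 = 122.3 kips.
Tension yield (gross): A_g = 10.25×0.375 = 3.8438 in². φR_n = 0.90 × 50 × 3.8438 = 173.0 kips.
Governing: min(240.3, 230.3, 122.3, 173.0) = 122.3 kips → net-section rupture.

122.3 kips (net-section rupture governs)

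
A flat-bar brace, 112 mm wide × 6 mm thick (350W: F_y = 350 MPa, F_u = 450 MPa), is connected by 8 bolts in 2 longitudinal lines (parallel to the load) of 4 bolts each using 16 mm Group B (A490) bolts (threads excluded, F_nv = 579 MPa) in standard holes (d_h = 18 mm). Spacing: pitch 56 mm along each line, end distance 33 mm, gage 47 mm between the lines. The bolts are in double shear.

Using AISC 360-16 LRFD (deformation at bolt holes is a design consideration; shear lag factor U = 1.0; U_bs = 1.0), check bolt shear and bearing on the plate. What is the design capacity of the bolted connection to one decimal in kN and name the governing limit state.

583.2 kN (bearing governs)

Bolt shear: A_b = π(16)²/4 = 201.06 mm². φR_n = 0.75 × 579 × 201.06 × 8 × 2 = 1397.0 kN.
Bearing (6 mm plate, F_u = 450 MPa): end bolts L_c = 33 − 18/2 = 24, R_n = min(1.2×24×6×450, 2.4×16×6×450) = 77.76 kN/bolt; interior L_c = 56 − 18 = 38, R_n = 103.68 kN/bolt. φR_n = 0.75 × (2×77.76 + 6×103.68) = 583.2 kN.
Governing: min(1397.0, 583.2) = 583.2 kN → bearing.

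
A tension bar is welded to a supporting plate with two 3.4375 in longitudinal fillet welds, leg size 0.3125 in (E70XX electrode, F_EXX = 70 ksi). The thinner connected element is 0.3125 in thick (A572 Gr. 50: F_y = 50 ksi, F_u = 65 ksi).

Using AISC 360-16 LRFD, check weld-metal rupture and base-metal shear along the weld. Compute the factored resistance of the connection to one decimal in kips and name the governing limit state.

47.8 kips (weld metal governs)

Weld metal: throat = 0.707×0.3125 = 0.22094 in, L = 2×3.4375 = 6.875 in. φR_n = 0.75 × 0.6 × 70 × 0.22094 × 6.875 = 47.8 kips.
Base metal shear (0.3125 in plate): yield φR_n = 1.0×0.6×50×0.3125×6.875 = 64.5 kips; rupture φR_n = 0.75×0.6×65×0.3125×6.875 = 62.8 kips; take 62.8 kips (rupture).
Governing: min(47.8, 62.8) = 47.8 kips → weld metal.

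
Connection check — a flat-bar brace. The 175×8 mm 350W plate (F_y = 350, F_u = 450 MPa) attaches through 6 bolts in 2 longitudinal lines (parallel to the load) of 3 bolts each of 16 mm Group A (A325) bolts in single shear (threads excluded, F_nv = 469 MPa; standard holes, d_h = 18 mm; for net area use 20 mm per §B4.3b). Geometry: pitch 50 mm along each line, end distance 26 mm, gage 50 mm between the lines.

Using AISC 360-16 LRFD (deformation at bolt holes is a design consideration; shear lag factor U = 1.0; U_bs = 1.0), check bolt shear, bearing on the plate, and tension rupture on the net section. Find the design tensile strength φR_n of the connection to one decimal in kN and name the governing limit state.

Bolt shear: A_b = π(16)²/4 = 201.06 mm². φR_n = 0.75 × 469 × 201.06 × 6 × 1 = 424.3 kN.
Bearing (8 mm plate, F_u = 450 MPa): end bolts L_c = 26 − 18/2 = 17, R_n = min(1.2×17×8×450, 2.4×16×8×450) = 73.44 kN/bolt; interior L_c = 50 − 18 = 32, R_n = 138.24 kN/bolt. φR_n = 0.75 × (2×73.44 + 4×138.24) = 524.9 kN.
Tension rupture (net): A_n = (175 − 2×20)×8 = 1080 mm² (U = 1.0, A_e = A_n). φR_n = 0.75 × 450 × 1080 = 364.5 kN.
Governing: min(424.3, 524.9, 364.5) = 364.5 kN → net-section rupture.

364.5 kN (net-section rupture governs)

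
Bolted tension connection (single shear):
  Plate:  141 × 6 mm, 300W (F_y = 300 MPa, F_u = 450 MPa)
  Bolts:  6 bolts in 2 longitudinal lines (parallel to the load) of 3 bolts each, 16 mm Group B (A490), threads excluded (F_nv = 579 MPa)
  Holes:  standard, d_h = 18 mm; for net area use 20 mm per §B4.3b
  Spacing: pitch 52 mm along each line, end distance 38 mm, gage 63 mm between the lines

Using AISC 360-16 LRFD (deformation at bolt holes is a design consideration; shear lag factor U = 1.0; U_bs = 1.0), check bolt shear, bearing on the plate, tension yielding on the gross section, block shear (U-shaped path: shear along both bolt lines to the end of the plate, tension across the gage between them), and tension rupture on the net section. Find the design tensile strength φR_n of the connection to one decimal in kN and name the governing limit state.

204.5 kN (net-section rupture governs)

Bolt shear: A_b = π(16)²/4 = 201.06 mm². φR_n = 0.75 × 579 × 201.06 × 6 × 1 = 523.9 kN.
Bearing (6 mm plate, F_u = 450 MPa): end bolts L_c = 38 − 18/2 = 29, R_n = min(1.2×29×6×450, 2.4×16×6×450) = 93.96 kN/bolt; interior L_c = 52 − 18 = 34, R_n = 103.68 kN/bolt. φR_n = 0.75 × (2×93.96 + 4×103.68) = 452.0 kN.
Tension yield (gross): A_g = 141×6 = 846 mm². φR_n = 0.90 × 300 × 846 = 228.4 kN.
Block shear: shear path 2×[38+2×52] = 2×142 mm, A_gv = 1704, A_nv = 2×(142 − 2.5×20)×6 = 1104 mm²; tension across gage: (63 − 1×20)×6 = 258 mm². R_n = min(0.6×450×1104, 0.6×300×1704) + 1.0×450×258 = min(298.08, 306.72) + 116.1 = 414.18 kN. φR_n = 0.75 × 414.18 = 310.6 kN.
Tension rupture (net): A_n = (141 − 2×20)×6 = 606 mm² (U = 1.0, A_e = A_n). φR_n = 0.75 × 450 × 606 = 204.5 kN.
Governing: min(523.9, 452.0, 228.4, 310.6, 204.5) = 204.5 kN → net-section rupture.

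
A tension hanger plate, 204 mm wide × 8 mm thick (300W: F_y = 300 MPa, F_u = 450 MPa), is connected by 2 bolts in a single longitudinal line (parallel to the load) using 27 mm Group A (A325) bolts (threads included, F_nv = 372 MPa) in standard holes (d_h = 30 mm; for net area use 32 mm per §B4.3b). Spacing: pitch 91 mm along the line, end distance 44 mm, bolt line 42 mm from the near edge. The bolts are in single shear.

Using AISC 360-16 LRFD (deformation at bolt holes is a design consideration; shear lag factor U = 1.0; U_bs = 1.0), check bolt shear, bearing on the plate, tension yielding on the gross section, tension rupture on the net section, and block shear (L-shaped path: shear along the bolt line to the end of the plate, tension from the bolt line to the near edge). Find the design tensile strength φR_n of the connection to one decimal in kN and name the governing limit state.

211.1 kN (block shear governs)

Bolt shear: A_b = π(27)²/4 = 572.56 mm². φR_n = 0.75 × 372 × 572.56 × 2 × 1 = 319.5 kN.
Bearing (8 mm plate, F_u = 450 MPa): end bolts L_c = 44 − 30/2 = 29, R_n = min(1.2×29×8×450, 2.4×27×8×450) = 125.28 kN/bolt; interior L_c = 91 − 30 = 61, R_n = 233.28 kN/bolt. φR_n = 0.75 × (1×125.28 + 1×233.28) = 268.9 kN.
Tension yield (gross): A_g = 204×8 = 1632 mm². φR_n = 0.90 × 300 × 1632 = 440.6 kN.
Tension rupture (net): A_n = (204 − 1×32)×8 = 1376 mm² (U = 1.0, A_e = A_n). φR_n = 0.75 × 450 × 1376 = 464.4 kN.
Block shear: shear path 1×[44+1×91] = 1×135 mm, A_gv = 1080, A_nv = 1×(135 − 1.5×32)×8 = 696 mm²; tension to near edge: (42 − 0.5×32)×8 = 208 mm². R_n = min(0.6×450×696, 0.6×300×1080) + 1.0×450×208 = min(187.92, 194.4) + 93.6 = 281.52 kN. φR_n = 0.75 × 281.52 = 211.1 kN.
Governing: min(319.5, 268.9, 440.6, 464.4, 211.1) = 211.1 kN → block shear.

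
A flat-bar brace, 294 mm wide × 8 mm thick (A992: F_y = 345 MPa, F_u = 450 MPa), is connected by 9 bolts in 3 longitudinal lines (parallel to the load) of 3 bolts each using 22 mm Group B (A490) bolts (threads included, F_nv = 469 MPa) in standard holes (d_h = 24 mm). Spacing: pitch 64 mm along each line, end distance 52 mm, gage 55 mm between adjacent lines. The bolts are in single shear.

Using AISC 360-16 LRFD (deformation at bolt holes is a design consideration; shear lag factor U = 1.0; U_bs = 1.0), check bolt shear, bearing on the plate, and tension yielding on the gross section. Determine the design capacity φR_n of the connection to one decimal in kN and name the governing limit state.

Bolt shear: A_b = π(22)²/4 = 380.13 mm². φR_n = 0.75 × 469 × 380.13 × 9 × 1 = 1203.4 kN.
Bearing (8 mm plate, F_u = 450 MPa): end bolts L_c = 52 − 24/2 = 40, R_n = min(1.2×40×8×450, 2.4×22×8×450) = 172.8 kN/bolt; interior L_c = 64 − 24 = 40, R_n = 172.8 kN/bolt. φR_n = 0.75 × (3×172.8 + 6×172.8) = 1166.4 kN.
Tension yield (gross): A_g = 294×8 = 2352 mm². φR_n = 0.90 × 345 × 2352 = 730.3 kN.
Governing: min(1203.4, 1166.4, 730.3) = 730.3 kN → gross-section yield.

730.3 kN (gross-section yield governs)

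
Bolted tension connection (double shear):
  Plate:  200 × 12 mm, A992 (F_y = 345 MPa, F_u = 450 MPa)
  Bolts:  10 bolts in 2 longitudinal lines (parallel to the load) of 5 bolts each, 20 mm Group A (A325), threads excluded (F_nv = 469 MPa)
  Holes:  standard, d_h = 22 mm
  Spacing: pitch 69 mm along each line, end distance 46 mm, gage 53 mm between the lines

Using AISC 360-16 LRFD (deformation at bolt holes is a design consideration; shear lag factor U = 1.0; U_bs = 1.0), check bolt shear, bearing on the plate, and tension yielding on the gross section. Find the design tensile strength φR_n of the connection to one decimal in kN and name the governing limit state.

745.2 kN (gross-section yield governs)

Bolt shear: A_b = π(20)²/4 = 314.16 mm². φR_n = 0.75 × 469 × 314.16 × 10 × 2 = 2210.1 kN.
Bearing (12 mm plate, F_u = 450 MPa): end bolts L_c = 46 − 22/2 = 35, R_n = min(1.2×35×12×450, 2.4×20×12×450) = 226.8 kN/bolt; interior L_c = 69 − 22 = 47, R_n = 259.2 kN/bolt. φR_n = 0.75 × (2×226.8 + 8×259.2) = 1895.4 kN.
Tension yield (gross): A_g = 200×12 = 2400 mm². φR_n = 0.90 × 345 × 2400 = 745.2 kN.
Governing: min(2210.1, 1895.4, 745.2) = 745.2 kN → gross-section yield.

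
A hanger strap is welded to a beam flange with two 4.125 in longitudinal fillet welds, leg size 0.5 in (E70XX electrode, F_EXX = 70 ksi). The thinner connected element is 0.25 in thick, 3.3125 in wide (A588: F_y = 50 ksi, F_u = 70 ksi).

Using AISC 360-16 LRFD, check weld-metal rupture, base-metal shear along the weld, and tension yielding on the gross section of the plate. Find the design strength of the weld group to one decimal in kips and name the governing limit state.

Weld metal: throat = 0.707×0.5 = 0.3535 in, L = 2×4.125 = 8.25 in. φR_n = 0.75 × 0.6 × 70 × 0.3535 × 8.25 = 91.9 kips.
Base metal shear (0.25 in plate): yield φR_n = 1.0×0.6×50×0.25×8.25 = 61.9 kips; rupture φR_n = 0.75×0.6×70×0.25×8.25 = 65.0 kips; take 61.9 kips (yield).
Tension yield (gross): A_g = 3.3125×0.25 = 0.82813 in². φR_n = 0.90 × 50 × 0.82813 = 37.3 kips.
Governing: min(91.9, 61.9, 37.3) = 37.3 kips → gross-section yield.

37.3 kips (gross-section yield governs)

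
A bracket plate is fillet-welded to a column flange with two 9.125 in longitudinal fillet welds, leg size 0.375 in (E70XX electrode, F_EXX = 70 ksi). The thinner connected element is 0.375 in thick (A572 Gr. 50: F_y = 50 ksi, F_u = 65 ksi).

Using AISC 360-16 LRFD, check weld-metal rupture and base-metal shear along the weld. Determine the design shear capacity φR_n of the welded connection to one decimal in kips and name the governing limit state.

152.4 kips (weld metal governs)

Weld metal: throat = 0.707×0.375 = 0.26513 in, L = 2×9.125 = 18.25 in. φR_n = 0.75 × 0.6 × 70 × 0.26513 × 18.25 = 152.4 kips.
Base metal shear (0.375 in plate): yield φR_n = 1.0×0.6×50×0.375×18.25 = 205.3 kips; rupture φR_n = 0.75×0.6×65×0.375×18.25 = 200.2 kips; take 200.2 kips (rupture).
Governing: min(152.4, 200.2) = 152.4 kips → weld metal.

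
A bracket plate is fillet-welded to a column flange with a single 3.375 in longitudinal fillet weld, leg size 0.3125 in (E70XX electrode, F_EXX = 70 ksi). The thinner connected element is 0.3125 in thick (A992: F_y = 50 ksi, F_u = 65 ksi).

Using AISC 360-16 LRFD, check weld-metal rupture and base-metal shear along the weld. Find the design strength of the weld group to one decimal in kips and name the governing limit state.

23.5 kips (weld metal governs)

Weld metal: throat = 0.707×0.3125 = 0.22094 in, L = 3.375 in. φR_n = 0.75 × 0.6 × 70 × 0.22094 × 3.375 = 23.5 kips.
Base metal shear (0.3125 in plate): yield φR_n = 1.0×0.6×50×0.3125×3.375 = 31.6 kips; rupture φR_n = 0.75×0.6×65×0.3125×3.375 = 30.8 kips; take 30.8 kips (rupture).
Governing: min(23.5, 30.8) = 23.5 kips → weld metal.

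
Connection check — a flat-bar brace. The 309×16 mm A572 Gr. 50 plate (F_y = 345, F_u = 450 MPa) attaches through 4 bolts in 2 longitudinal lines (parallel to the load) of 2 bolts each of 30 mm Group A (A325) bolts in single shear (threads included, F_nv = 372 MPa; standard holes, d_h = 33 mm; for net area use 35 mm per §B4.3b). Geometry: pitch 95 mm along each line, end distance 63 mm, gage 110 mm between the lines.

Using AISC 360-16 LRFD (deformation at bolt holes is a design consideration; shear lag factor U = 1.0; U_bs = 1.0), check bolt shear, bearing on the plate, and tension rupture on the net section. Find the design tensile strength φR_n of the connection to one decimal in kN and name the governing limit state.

788.9 kN (bolt shear governs)

Bolt shear: A_b = π(30)²/4 = 706.86 mm². φR_n = 0.75 × 372 × 706.86 × 4 × 1 = 788.9 kN.
Bearing (16 mm plate, F_u = 450 MPa): end bolts L_c = 63 − 33/2 = 46.5, R_n = min(1.2×46.5×16×450, 2.4×30×16×450) = 401.76 kN/bolt; interior L_c = 95 − 33 = 62, R_n = 518.4 kN/bolt. φR_n = 0.75 × (2×401.76 + 2×518.4) = 1380.2 kN.
Tension rupture (net): A_n = (309 − 2×35)×16 = 3824 mm² (U = 1.0, A_e = A_n). φR_n = 0.75 × 450 × 3824 = 1290.6 kN.
Governing: min(788.9, 1380.2, 1290.6) = 788.9 kN → bolt shear.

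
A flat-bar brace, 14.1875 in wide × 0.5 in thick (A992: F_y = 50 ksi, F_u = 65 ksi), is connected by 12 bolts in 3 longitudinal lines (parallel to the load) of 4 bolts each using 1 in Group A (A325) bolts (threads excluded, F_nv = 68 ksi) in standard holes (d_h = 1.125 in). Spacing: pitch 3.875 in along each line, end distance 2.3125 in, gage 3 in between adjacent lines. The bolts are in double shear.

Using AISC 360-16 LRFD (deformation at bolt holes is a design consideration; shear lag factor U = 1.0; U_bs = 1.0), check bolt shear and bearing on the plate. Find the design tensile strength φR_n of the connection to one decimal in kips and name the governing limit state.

680.1 kips (bearing governs)

Bolt shear: A_b = π(1)²/4 = 0.7854 in². φR_n = 0.75 × 68 × 0.7854 × 12 × 2 = 961.3 kips.
Bearing (0.5 in plate, F_u = 65 ksi): end bolts L_c = 2.3125 − 1.125/2 = 1.75, R_n = min(1.2×1.75×0.5×65, 2.4×1×0.5×65) = 68.25 kips/bolt; interior L_c = 3.875 − 1.125 = 2.75, R_n = 78 kips/bolt. φR_n = 0.75 × (3×68.25 + 9×78) = 680.1 kips.
Governing: min(961.3, 680.1) = 680.1 kips → bearing.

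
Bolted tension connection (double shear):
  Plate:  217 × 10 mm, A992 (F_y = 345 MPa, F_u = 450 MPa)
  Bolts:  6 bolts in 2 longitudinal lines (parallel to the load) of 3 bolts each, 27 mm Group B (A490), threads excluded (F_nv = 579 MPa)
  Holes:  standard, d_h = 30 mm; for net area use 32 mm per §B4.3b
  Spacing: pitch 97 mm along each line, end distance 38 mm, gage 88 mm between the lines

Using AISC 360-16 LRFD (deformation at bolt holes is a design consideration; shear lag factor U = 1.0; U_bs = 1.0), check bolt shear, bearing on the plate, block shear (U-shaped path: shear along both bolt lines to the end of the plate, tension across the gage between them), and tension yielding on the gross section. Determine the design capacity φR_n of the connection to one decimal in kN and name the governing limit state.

673.8 kN (gross-section yield governs)

Bolt shear: A_b = π(27)²/4 = 572.56 mm². φR_n = 0.75 × 579 × 572.56 × 6 × 2 = 2983.6 kN.
Bearing (10 mm plate, F_u = 450 MPa): end bolts L_c = 38 − 30/2 = 23, R_n = min(1.2×23×10×450, 2.4×27×10×450) = 124.2 kN/bolt; interior L_c = 97 − 30 = 67, R_n = 291.6 kN/bolt. φR_n = 0.75 × (2×124.2 + 4×291.6) = 1061.1 kN.
Block shear: shear path 2×[38+2×97] = 2×232 mm, A_gv = 4640, A_nv = 2×(232 − 2.5×32)×10 = 3040 mm²; tension across gage: (88 − 1×32)×10 = 560 mm². R_n = min(0.6×450×3040, 0.6×345×4640) + 1.0×450×560 = min(820.8, 960.48) + 252 = 1072.8 kN. φR_n = 0.75 × 1072.8 = 804.6 kN.
Tension yield (gross): A_g = 217×10 = 2170 mm². φR_n = 0.90 × 345 × 2170 = 673.8 kN.
Governing: min(2983.6, 1061.1, 804.6, 673.8) = 673.8 kN → gross-section yield.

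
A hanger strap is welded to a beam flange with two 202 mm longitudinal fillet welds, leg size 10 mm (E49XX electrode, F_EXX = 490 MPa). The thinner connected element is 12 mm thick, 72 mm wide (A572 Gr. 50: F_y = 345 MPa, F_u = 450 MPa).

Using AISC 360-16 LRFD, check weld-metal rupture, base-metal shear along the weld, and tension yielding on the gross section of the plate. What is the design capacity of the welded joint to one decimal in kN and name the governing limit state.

Weld metal: throat = 0.707×10 = 7.07 mm, L = 2×202 = 404 mm. φR_n = 0.75 × 0.6 × 490 × 7.07 × 404 = 629.8 kN.
Base metal shear (12 mm plate): yield φR_n = 1.0×0.6×345×12×404 = 1003.5 kN; rupture φR_n = 0.75×0.6×450×12×404 = 981.7 kN; take 981.7 kN (rupture).
Tension yield (gross): A_g = 72×12 = 864 mm². φR_n = 0.90 × 345 × 864 = 268.3 kN.
Governing: min(629.8, 981.7, 268.3) = 268.3 kN → gross-section yield.

268.3 kN (gross-section yield governs)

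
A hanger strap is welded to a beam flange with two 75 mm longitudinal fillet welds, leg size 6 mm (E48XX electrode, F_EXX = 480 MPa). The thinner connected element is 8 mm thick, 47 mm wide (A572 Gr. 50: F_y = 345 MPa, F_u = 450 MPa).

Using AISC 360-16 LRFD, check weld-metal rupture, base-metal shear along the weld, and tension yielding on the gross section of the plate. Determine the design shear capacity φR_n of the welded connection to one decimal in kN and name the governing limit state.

Weld metal: throat = 0.707×6 = 4.242 mm, L = 2×75 = 150 mm. φR_n = 0.75 × 0.6 × 480 × 4.242 × 150 = 137.4 kN.
Base metal shear (8 mm plate): yield φR_n = 1.0×0.6×345×8×150 = 248.4 kN; rupture φR_n = 0.75×0.6×450×8×150 = 243.0 kN; take 243.0 kN (rupture).
Tension yield (gross): A_g = 47×8 = 376 mm². φR_n = 0.90 × 345 × 376 = 116.7 kN.
Governing: min(137.4, 243.0, 116.7) = 116.7 kN → gross-section yield.

116.7 kN (gross-section yield governs)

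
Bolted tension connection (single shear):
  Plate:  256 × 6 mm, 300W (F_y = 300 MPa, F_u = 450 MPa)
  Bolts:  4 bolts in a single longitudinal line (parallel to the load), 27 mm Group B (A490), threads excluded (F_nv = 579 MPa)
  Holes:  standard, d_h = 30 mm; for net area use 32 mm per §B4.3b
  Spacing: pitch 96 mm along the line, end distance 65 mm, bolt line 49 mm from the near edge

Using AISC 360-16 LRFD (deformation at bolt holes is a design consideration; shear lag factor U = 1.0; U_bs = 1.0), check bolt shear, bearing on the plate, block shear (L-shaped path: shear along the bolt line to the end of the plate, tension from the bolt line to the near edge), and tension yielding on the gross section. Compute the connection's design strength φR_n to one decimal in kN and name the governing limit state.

352.8 kN (block shear governs)

Bolt shear: A_b = π(27)²/4 = 572.56 mm². φR_n = 0.75 × 579 × 572.56 × 4 × 1 = 994.5 kN.
Bearing (6 mm plate, F_u = 450 MPa): end bolts L_c = 65 − 30/2 = 50, R_n = min(1.2×50×6×450, 2.4×27×6×450) = 162 kN/bolt; interior L_c = 96 − 30 = 66, R_n = 174.96 kN/bolt. φR_n = 0.75 × (1×162 + 3×174.96) = 515.2 kN.
Block shear: shear path 1×[65+3×96] = 1×353 mm, A_gv = 2118, A_nv = 1×(353 − 3.5×32)×6 = 1446 mm²; tension to near edge: (49 − 0.5×32)×6 = 198 mm². R_n = min(0.6×450×1446, 0.6×300×2118) + 1.0×450×198 = min(390.42, 381.24) + 89.1 = 470.34 kN. φR_n = 0.75 × 470.34 = 352.8 kN.
Tension yield (gross): A_g = 256×6 = 1536 mm². φR_n = 0.90 × 300 × 1536 = 414.7 kN.
Governing: min(994.5, 515.2, 352.8, 414.7) = 352.8 kN → block shear.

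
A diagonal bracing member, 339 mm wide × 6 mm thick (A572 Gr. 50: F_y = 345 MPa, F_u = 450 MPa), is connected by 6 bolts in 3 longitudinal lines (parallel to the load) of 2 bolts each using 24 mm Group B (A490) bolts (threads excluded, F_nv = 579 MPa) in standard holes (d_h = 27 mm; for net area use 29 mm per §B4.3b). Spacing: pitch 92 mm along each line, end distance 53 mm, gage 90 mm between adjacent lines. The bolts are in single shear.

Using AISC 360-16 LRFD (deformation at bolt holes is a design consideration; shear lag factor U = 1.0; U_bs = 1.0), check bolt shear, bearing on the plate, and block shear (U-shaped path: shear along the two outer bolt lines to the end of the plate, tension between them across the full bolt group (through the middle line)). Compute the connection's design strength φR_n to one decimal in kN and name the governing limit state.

493.7 kN (block shear governs)

Bolt shear: A_b = π(24)²/4 = 452.39 mm². φR_n = 0.75 × 579 × 452.39 × 6 × 1 = 1178.7 kN.
Bearing (6 mm plate, F_u = 450 MPa): end bolts L_c = 53 − 27/2 = 39.5, R_n = min(1.2×39.5×6×450, 2.4×24×6×450) = 127.98 kN/bolt; interior L_c = 92 − 27 = 65, R_n = 155.52 kN/bolt. φR_n = 0.75 × (3×127.98 + 3×155.52) = 637.9 kN.
Block shear: shear path 2×[53+1×92] = 2×145 mm, A_gv = 1740, A_nv = 2×(145 − 1.5×29)×6 = 1218 mm²; tension across gage: (180 − 2×29)×6 = 732 mm². R_n = min(0.6×450×1218, 0.6×345×1740) + 1.0×450×732 = min(328.86, 360.18) + 329.4 = 658.26 kN. φR_n = 0.75 × 658.26 = 493.7 kN.
Governing: min(1178.7, 637.9, 493.7) = 493.7 kN → block shear.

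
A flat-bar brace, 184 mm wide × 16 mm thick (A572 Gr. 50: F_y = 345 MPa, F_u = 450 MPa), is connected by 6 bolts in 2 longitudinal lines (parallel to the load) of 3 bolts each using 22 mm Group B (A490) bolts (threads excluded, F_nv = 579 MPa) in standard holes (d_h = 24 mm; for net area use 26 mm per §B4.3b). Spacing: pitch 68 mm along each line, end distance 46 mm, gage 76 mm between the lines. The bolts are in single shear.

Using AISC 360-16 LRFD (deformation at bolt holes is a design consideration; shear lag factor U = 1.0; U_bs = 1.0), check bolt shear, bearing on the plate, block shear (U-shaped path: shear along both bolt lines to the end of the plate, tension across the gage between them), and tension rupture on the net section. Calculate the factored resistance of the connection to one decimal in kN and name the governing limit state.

712.8 kN (net-section rupture governs)

Bolt shear: A_b = π(22)²/4 = 380.13 mm². φR_n = 0.75 × 579 × 380.13 × 6 × 1 = 990.4 kN.
Bearing (16 mm plate, F_u = 450 MPa): end bolts L_c = 46 − 24/2 = 34, R_n = min(1.2×34×16×450, 2.4×22×16×450) = 293.76 kN/bolt; interior L_c = 68 − 24 = 44, R_n = 380.16 kN/bolt. φR_n = 0.75 × (2×293.76 + 4×380.16) = 1581.1 kN.
Block shear: shear path 2×[46+2×68] = 2×182 mm, A_gv = 5824, A_nv = 2×(182 − 2.5×26)×16 = 3744 mm²; tension across gage: (76 − 1×26)×16 = 800 mm². R_n = min(0.6×450×3744, 0.6×345×5824) + 1.0×450×800 = min(1010.9, 1205.6) + 360 = 1370.9 kN. φR_n = 0.75 × 1370.9 = 1028.2 kN.
Tension rupture (net): A_n = (184 − 2×26)×16 = 2112 mm² (U = 1.0, A_e = A_n). φR_n = 0.75 × 450 × 2112 = 712.8 kN.
Governing: min(990.4, 1581.1, 1028.2, 712.8) = 712.8 kN → net-section rupture.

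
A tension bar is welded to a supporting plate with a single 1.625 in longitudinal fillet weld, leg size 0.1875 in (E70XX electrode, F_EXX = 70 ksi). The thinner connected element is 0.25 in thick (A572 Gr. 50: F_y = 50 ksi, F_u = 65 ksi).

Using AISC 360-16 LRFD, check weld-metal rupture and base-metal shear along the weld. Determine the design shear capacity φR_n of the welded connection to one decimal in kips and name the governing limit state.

Weld metal: throat = 0.707×0.1875 = 0.13256 in, L = 1.625 in. φR_n = 0.75 × 0.6 × 70 × 0.13256 × 1.625 = 6.8 kips.
Base metal shear (0.25 in plate): yield φR_n = 1.0×0.6×50×0.25×1.625 = 12.2 kips; rupture φR_n = 0.75×0.6×65×0.25×1.625 = 11.9 kips; take 11.9 kips (rupture).
Governing: min(6.8, 11.9) = 6.8 kips → weld metal.

6.8 kips (weld metal governs)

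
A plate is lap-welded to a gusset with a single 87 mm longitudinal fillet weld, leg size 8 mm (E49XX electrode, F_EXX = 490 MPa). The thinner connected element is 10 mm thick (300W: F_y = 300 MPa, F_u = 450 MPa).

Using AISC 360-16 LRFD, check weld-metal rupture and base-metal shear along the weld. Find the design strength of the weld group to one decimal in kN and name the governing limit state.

108.5 kN (weld metal governs)

Weld metal: throat = 0.707×8 = 5.656 mm, L = 87 mm. φR_n = 0.75 × 0.6 × 490 × 5.656 × 87 = 108.5 kN.
Base metal shear (10 mm plate): yield φR_n = 1.0×0.6×300×10×87 = 156.6 kN; rupture φR_n = 0.75×0.6×450×10×87 = 176.2 kN; take 156.6 kN (yield).
Governing: min(108.5, 156.6) = 108.5 kN → weld metal.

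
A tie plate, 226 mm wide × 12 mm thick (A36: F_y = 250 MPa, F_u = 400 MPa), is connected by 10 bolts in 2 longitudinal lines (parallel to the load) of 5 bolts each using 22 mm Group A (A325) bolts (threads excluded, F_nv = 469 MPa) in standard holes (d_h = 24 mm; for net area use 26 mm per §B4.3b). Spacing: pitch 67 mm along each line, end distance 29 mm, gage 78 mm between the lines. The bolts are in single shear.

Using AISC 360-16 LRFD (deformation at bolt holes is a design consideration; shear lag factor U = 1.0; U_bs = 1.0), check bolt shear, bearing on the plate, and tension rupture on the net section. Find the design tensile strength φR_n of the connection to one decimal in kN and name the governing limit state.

Bolt shear: A_b = π(22)²/4 = 380.13 mm². φR_n = 0.75 × 469 × 380.13 × 10 × 1 = 1337.1 kN.
Bearing (12 mm plate, F_u = 400 MPa): end bolts L_c = 29 − 24/2 = 17, R_n = min(1.2×17×12×400, 2.4×22×12×400) = 97.92 kN/bolt; interior L_c = 67 − 24 = 43, R_n = 247.68 kN/bolt. φR_n = 0.75 × (2×97.92 + 8×247.68) = 1633.0 kN.
Tension rupture (net): A_n = (226 − 2×26)×12 = 2088 mm² (U = 1.0, A_e = A_n). φR_n = 0.75 × 400 × 2088 = 626.4 kN.
Governing: min(1337.1, 1633.0, 626.4) = 626.4 kN → net-section rupture.

626.4 kN (net-section rupture governs)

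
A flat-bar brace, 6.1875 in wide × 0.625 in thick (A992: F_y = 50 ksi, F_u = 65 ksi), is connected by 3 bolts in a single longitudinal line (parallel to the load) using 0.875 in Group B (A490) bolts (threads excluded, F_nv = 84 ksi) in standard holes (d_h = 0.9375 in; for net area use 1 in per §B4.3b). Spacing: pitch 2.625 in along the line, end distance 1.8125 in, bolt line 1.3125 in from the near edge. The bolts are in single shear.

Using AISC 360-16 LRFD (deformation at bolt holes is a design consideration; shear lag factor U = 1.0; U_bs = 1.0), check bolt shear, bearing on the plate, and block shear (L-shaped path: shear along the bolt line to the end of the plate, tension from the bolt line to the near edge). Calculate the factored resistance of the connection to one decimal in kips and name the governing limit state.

108.2 kips (block shear governs)

Bolt shear: A_b = π(0.875)²/4 = 0.60132 in². φR_n = 0.75 × 84 × 0.60132 × 3 × 1 = 113.6 kips.
Bearing (0.625 in plate, F_u = 65 ksi): end bolts L_c = 1.8125 − 0.9375/2 = 1.34375, R_n = min(1.2×1.34375×0.625×65, 2.4×0.875×0.625×65) = 65.508 kips/bolt; interior L_c = 2.625 − 0.9375 = 1.6875, R_n = 82.266 kips/bolt. φR_n = 0.75 × (1×65.508 + 2×82.266) = 172.5 kips.
Block shear: shear path 1×[1.8125+2×2.625] = 1×7.0625 in, A_gv = 4.4141, A_nv = 1×(7.0625 − 2.5×1)×0.625 = 2.8516 in²; tension to near edge: (1.3125 − 0.5×1)×0.625 = 0.50781 in². R_n = min(0.6×65×2.8516, 0.6×50×4.4141) + 1.0×65×0.50781 = min(111.21, 132.42) + 33.008 = 144.22 kips. φR_n = 0.75 × 144.22 = 108.2 kips.
Governing: min(113.6, 172.5, 108.2) = 108.2 kips → block shear.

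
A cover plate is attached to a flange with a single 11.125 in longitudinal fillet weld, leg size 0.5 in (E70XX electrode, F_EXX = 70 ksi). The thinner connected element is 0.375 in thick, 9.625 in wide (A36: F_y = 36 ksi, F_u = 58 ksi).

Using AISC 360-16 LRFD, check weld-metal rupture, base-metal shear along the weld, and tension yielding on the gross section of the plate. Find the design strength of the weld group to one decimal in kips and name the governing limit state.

Weld metal: throat = 0.707×0.5 = 0.3535 in, L = 11.125 in. φR_n = 0.75 × 0.6 × 70 × 0.3535 × 11.125 = 123.9 kips.
Base metal shear (0.375 in plate): yield φR_n = 1.0×0.6×36×0.375×11.125 = 90.1 kips; rupture φR_n = 0.75×0.6×58×0.375×11.125 = 108.9 kips; take 90.1 kips (yield).
Tension yield (gross): A_g = 9.625×0.375 = 3.6094 in². φR_n = 0.90 × 36 × 3.6094 = 116.9 kips.
Governing: min(123.9, 90.1, 116.9) = 90.1 kips → base-metal shear.

90.1 kips (base-metal shear governs)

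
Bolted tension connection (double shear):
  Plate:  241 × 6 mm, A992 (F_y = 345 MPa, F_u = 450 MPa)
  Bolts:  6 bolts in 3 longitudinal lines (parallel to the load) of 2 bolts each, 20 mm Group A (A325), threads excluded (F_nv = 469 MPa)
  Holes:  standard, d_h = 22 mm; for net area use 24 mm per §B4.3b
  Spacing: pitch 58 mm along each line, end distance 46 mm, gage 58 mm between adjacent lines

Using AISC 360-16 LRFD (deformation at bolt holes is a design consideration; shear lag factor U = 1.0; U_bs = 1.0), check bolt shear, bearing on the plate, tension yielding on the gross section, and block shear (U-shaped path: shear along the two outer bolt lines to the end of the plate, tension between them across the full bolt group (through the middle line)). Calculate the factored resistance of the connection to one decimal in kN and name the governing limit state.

302.9 kN (block shear governs)

Bolt shear: A_b = π(20)²/4 = 314.16 mm². φR_n = 0.75 × 469 × 314.16 × 6 × 2 = 1326.1 kN.
Bearing (6 mm plate, F_u = 450 MPa): end bolts L_c = 46 − 22/2 = 35, R_n = min(1.2×35×6×450, 2.4×20×6×450) = 113.4 kN/bolt; interior L_c = 58 − 22 = 36, R_n = 116.64 kN/bolt. φR_n = 0.75 × (3×113.4 + 3×116.64) = 517.6 kN.
Tension yield (gross): A_g = 241×6 = 1446 mm². φR_n = 0.90 × 345 × 1446 = 449.0 kN.
Block shear: shear path 2×[46+1×58] = 2×104 mm, A_gv = 1248, A_nv = 2×(104 − 1.5×24)×6 = 816 mm²; tension across gage: (116 − 2×24)×6 = 408 mm². R_n = min(0.6×450×816, 0.6×345×1248) + 1.0×450×408 = min(220.32, 258.34) + 183.6 = 403.92 kN. φR_n = 0.75 × 403.92 = 302.9 kN.
Governing: min(1326.1, 517.6, 449.0, 302.9) = 302.9 kN → block shear.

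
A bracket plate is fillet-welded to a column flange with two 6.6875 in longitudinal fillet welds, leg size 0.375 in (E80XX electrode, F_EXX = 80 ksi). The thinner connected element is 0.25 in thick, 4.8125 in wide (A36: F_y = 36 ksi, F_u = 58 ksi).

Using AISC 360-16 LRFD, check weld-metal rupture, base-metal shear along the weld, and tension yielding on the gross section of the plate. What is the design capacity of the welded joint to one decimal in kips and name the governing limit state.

39.0 kips (gross-section yield governs)

Weld metal: throat = 0.707×0.375 = 0.26513 in, L = 2×6.6875 = 13.375 in. φR_n = 0.75 × 0.6 × 80 × 0.26513 × 13.375 = 127.7 kips.
Base metal shear (0.25 in plate): yield φR_n = 1.0×0.6×36×0.25×13.375 = 72.2 kips; rupture φR_n = 0.75×0.6×58×0.25×13.375 = 87.3 kips; take 72.2 kips (yield).
Tension yield (gross): A_g = 4.8125×0.25 = 1.2031 in². φR_n = 0.90 × 36 × 1.2031 = 39.0 kips.
Governing: min(127.7, 72.2, 39.0) = 39.0 kips → gross-section yield.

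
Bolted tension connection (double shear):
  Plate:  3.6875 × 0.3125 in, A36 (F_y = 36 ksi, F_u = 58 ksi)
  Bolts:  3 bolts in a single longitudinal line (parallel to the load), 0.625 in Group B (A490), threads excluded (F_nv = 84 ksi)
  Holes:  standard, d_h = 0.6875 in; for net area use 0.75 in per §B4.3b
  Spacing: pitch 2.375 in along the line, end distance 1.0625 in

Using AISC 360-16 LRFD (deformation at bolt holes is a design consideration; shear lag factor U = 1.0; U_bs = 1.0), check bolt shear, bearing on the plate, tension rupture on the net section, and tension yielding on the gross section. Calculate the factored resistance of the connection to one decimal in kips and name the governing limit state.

37.3 kips (gross-section yield governs)

Bolt shear: A_b = π(0.625)²/4 = 0.3068 in². φR_n = 0.75 × 84 × 0.3068 × 3 × 2 = 116.0 kips.
Bearing (0.3125 in plate, F_u = 58 ksi): end bolts L_c = 1.0625 − 0.6875/2 = 0.71875, R_n = min(1.2×0.71875×0.3125×58, 2.4×0.625×0.3125×58) = 15.633 kips/bolt; interior L_c = 2.375 − 0.6875 = 1.6875, R_n = 27.188 kips/bolt. φR_n = 0.75 × (1×15.633 + 2×27.188) = 52.5 kips.
Tension rupture (net): A_n = (3.6875 − 1×0.75)×0.3125 = 0.91797 in² (U = 1.0, A_e = A_n). φR_n = 0.75 × 58 × 0.91797 = 39.9 kips.
Tension yield (gross): A_g = 3.6875×0.3125 = 1.1523 in². φR_n = 0.90 × 36 × 1.1523 = 37.3 kips.
Governing: min(116.0, 52.5, 39.9, 37.3) = 37.3 kips → gross-section yield.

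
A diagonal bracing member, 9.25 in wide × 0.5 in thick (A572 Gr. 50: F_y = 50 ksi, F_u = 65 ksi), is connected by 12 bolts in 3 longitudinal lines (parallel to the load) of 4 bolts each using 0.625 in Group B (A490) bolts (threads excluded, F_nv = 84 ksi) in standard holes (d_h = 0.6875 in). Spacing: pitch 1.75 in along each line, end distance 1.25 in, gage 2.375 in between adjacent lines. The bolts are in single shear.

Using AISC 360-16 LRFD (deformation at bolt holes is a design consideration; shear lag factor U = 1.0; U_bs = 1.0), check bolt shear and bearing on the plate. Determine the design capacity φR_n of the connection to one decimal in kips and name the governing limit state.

231.9 kips (bolt shear governs)

Bolt shear: A_b = π(0.625)²/4 = 0.3068 in². φR_n = 0.75 × 84 × 0.3068 × 12 × 1 = 231.9 kips.
Bearing (0.5 in plate, F_u = 65 ksi): end bolts L_c = 1.25 − 0.6875/2 = 0.90625, R_n = min(1.2×0.90625×0.5×65, 2.4×0.625×0.5×65) = 35.344 kips/bolt; interior L_c = 1.75 − 0.6875 = 1.0625, R_n = 41.438 kips/bolt. φR_n = 0.75 × (3×35.344 + 9×41.438) = 359.2 kips.
Governing: min(231.9, 359.2) = 231.9 kips → bolt shear.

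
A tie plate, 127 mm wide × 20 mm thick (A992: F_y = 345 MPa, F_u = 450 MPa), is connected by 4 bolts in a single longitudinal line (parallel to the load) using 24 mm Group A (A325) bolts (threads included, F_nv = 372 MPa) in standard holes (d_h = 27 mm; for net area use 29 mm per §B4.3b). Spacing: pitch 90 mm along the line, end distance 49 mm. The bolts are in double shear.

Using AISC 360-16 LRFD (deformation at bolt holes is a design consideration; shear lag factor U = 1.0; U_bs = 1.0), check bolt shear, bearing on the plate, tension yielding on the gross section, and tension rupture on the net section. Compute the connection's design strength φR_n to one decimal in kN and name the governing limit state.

661.5 kN (net-section rupture governs)

Bolt shear: A_b = π(24)²/4 = 452.39 mm². φR_n = 0.75 × 372 × 452.39 × 4 × 2 = 1009.7 kN.
Bearing (20 mm plate, F_u = 450 MPa): end bolts L_c = 49 − 27/2 = 35.5, R_n = min(1.2×35.5×20×450, 2.4×24×20×450) = 383.4 kN/bolt; interior L_c = 90 − 27 = 63, R_n = 518.4 kN/bolt. φR_n = 0.75 × (1×383.4 + 3×518.4) = 1454.0 kN.
Tension yield (gross): A_g = 127×20 = 2540 mm². φR_n = 0.90 × 345 × 2540 = 788.7 kN.
Tension rupture (net): A_n = (127 − 1×29)×20 = 1960 mm² (U = 1.0, A_e = A_n). φR_n = 0.75 × 450 × 1960 = 661.5 kN.
Governing: min(1009.7, 1454.0, 788.7, 661.5) = 661.5 kN → net-section rupture.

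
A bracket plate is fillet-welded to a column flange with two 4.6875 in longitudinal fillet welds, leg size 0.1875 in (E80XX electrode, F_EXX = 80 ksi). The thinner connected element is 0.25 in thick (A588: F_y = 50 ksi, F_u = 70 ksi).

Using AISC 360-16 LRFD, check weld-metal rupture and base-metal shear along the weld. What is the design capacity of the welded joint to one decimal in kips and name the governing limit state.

Weld metal: throat = 0.707×0.1875 = 0.13256 in, L = 2×4.6875 = 9.375 in. φR_n = 0.75 × 0.6 × 80 × 0.13256 × 9.375 = 44.7 kips.
Base metal shear (0.25 in plate): yield φR_n = 1.0×0.6×50×0.25×9.375 = 70.3 kips; rupture φR_n = 0.75×0.6×70×0.25×9.375 = 73.8 kips; take 70.3 kips (yield).
Governing: min(44.7, 70.3) = 44.7 kips → weld metal.

44.7 kips (weld metal governs)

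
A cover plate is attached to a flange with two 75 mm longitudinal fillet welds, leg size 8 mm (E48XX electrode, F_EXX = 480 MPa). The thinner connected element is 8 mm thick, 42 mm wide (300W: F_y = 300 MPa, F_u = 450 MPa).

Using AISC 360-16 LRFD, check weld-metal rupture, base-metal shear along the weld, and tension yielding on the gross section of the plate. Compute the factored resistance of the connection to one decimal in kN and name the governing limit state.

90.7 kN (gross-section yield governs)

Weld metal: throat = 0.707×8 = 5.656 mm, L = 2×75 = 150 mm. φR_n = 0.75 × 0.6 × 480 × 5.656 × 150 = 183.3 kN.
Base metal shear (8 mm plate): yield φR_n = 1.0×0.6×300×8×150 = 216.0 kN; rupture φR_n = 0.75×0.6×450×8×150 = 243.0 kN; take 216.0 kN (yield).
Tension yield (gross): A_g = 42×8 = 336 mm². φR_n = 0.90 × 300 × 336 = 90.7 kN.
Governing: min(183.3, 216.0, 90.7) = 90.7 kN → gross-section yield.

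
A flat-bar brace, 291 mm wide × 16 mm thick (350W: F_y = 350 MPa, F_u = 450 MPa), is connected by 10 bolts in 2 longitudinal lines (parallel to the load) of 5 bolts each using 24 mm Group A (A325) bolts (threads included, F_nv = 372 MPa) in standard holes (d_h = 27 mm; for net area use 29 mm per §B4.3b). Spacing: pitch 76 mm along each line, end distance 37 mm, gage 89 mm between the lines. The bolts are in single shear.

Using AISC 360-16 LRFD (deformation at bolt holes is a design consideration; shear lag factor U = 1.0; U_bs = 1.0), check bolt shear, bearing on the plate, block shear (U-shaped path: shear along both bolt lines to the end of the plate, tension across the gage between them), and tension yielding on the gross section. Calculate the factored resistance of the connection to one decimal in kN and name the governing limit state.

1262.2 kN (bolt shear governs)

Bolt shear: A_b = π(24)²/4 = 452.39 mm². φR_n = 0.75 × 372 × 452.39 × 10 × 1 = 1262.2 kN.
Bearing (16 mm plate, F_u = 450 MPa): end bolts L_c = 37 − 27/2 = 23.5, R_n = min(1.2×23.5×16×450, 2.4×24×16×450) = 203.04 kN/bolt; interior L_c = 76 − 27 = 49, R_n = 414.72 kN/bolt. φR_n = 0.75 × (2×203.04 + 8×414.72) = 2792.9 kN.
Block shear: shear path 2×[37+4×76] = 2×341 mm, A_gv = 10912, A_nv = 2×(341 − 4.5×29)×16 = 6736 mm²; tension across gage: (89 − 1×29)×16 = 960 mm². R_n = min(0.6×450×6736, 0.6×350×10912) + 1.0×450×960 = min(1818.7, 2291.5) + 432 = 2250.7 kN. φR_n = 0.75 × 2250.7 = 1688.0 kN.
Tension yield (gross): A_g = 291×16 = 4656 mm². φR_n = 0.90 × 350 × 4656 = 1466.6 kN.
Governing: min(1262.2, 2792.9, 1688.0, 1466.6) = 1262.2 kN → bolt shear.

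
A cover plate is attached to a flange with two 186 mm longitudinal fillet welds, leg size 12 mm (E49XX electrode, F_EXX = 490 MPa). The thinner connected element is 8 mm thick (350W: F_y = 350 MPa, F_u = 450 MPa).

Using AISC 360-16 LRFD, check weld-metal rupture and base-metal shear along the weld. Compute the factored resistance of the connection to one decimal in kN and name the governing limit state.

602.6 kN (base-metal shear governs)

Weld metal: throat = 0.707×12 = 8.484 mm, L = 2×186 = 372 mm. φR_n = 0.75 × 0.6 × 490 × 8.484 × 372 = 695.9 kN.
Base metal shear (8 mm plate): yield φR_n = 1.0×0.6×350×8×372 = 625.0 kN; rupture φR_n = 0.75×0.6×450×8×372 = 602.6 kN; take 602.6 kN (rupture).
Governing: min(695.9, 602.6) = 602.6 kN → base-metal shear.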